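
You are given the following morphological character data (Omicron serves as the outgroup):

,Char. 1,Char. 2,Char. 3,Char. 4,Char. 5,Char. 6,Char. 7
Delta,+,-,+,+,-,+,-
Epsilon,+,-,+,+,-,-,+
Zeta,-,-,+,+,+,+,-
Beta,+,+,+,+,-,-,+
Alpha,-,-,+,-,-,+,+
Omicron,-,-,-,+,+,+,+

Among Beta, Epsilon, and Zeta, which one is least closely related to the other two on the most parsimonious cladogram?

Zeta

Character polarity is set by the outgroup: the derived state is whichever differs from the outgroup's state, so for Char. 4, Char. 5, Char. 6, Char. 7 the derived state is '-', and for the remaining characters it is '+'.
Char. 1 (derived state '+') is shared by Beta, Delta, and Epsilon — a synapomorphy uniting that clade.
Char. 2: derived state '+' in Beta only — an autapomorphy, so it tells us nothing about relationships among taxa.
Char. 3 (derived state '+') is shared by all ingroup taxa — unites the whole ingroup.
Char. 4 (derived state '-') is unique to Alpha (autapomorphy; uninformative for grouping).
Only Alpha, Beta, Delta, and Epsilon show the derived state '-' for Char. 5, supporting them as a clade.
Char. 6 (derived state '-') is shared by Beta and Epsilon — a synapomorphy uniting that clade.
Char. 7 (state '-') occurs in Delta and Zeta but conflicts with the nesting implied by the other characters — most parsimoniously interpreted as homoplasy.
Most parsimonious ingroup topology: ((Alpha,((Beta,Epsilon),Delta)),Zeta).
Beta and Epsilon share a more recent common ancestor with each other than either does with Zeta, so Zeta is the least closely related of the three.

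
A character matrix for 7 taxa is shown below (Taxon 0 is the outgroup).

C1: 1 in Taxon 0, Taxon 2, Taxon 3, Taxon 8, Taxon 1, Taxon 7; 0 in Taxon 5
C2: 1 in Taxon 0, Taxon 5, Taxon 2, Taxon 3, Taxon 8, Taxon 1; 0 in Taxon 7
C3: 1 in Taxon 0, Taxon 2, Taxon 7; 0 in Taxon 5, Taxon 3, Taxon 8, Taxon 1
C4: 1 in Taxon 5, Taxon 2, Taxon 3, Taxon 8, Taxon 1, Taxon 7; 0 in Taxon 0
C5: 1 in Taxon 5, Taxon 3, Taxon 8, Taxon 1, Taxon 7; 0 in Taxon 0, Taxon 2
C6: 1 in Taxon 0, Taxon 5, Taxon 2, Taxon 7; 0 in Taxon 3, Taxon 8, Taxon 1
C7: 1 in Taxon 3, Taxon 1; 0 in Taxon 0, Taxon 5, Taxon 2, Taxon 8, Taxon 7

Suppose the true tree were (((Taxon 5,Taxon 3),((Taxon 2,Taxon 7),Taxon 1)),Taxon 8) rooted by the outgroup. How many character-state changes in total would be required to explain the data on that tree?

12

Map each character onto (((Taxon 5,Taxon 3),((Taxon 2,Taxon 7),Taxon 1)),Taxon 8) (rooted by Taxon 0) and count the minimum state changes it requires (Fitch parsimony):
C1: 1; C2: 1; C3: 2; C4: 1; C5: 2; C6: 3; C7: 2.
Total tree length = 12.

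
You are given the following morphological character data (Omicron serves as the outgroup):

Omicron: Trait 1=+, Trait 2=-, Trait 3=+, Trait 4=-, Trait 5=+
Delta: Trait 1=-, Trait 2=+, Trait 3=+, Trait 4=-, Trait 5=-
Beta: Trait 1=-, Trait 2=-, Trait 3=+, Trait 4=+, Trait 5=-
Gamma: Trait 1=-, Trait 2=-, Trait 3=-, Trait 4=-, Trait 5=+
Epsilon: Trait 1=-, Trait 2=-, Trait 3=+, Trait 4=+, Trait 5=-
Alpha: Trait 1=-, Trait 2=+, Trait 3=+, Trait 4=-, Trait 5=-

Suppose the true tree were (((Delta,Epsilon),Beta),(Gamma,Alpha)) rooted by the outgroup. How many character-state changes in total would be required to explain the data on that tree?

Map each character onto (((Delta,Epsilon),Beta),(Gamma,Alpha)) (rooted by Omicron) and count the minimum state changes it requires (Fitch parsimony):
Trait 1: 1; Trait 2: 2; Trait 3: 1; Trait 4: 2; Trait 5: 2.
Total tree length = 8.

8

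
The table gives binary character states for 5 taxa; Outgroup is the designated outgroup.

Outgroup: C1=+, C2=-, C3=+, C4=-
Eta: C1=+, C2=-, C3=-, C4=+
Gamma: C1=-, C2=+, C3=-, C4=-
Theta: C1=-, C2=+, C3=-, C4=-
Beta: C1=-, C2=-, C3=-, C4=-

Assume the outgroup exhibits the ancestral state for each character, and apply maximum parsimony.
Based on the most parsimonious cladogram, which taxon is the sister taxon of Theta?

Character polarity is set by the outgroup: the derived state is whichever differs from the outgroup's state, so for C1, C3 the derived state is '-', and for the remaining characters it is '+'.
C1 (derived state '-') is shared by Beta, Gamma, and Theta — a synapomorphy uniting that clade.
Only Gamma and Theta show the derived state '+' for C2, supporting them as a clade.
C3 (derived state '-') is shared by all ingroup taxa — unites the whole ingroup.
C4: derived state '+' in Eta only — an autapomorphy, so it tells us nothing about relationships among taxa.
Most parsimonious ingroup topology: (Eta,((Gamma,Theta),Beta)).
Theta and Gamma form a cherry on this tree, so they are sister taxa.

Gamma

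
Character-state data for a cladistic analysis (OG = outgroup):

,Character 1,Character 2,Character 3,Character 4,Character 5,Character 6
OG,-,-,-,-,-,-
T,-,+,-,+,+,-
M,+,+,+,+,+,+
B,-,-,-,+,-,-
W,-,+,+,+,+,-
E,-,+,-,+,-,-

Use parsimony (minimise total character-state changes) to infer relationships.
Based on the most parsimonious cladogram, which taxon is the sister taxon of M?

The outgroup has state '-' for every character, so '+' is the derived state throughout.
Character 1 (derived state '+') is unique to M (autapomorphy; uninformative for grouping).
Character 2: derived state '+' in E, M, T, and W only — synapomorphy for {E, M, T, W}.
Character 3: derived state '+' in M and W only — synapomorphy for {M, W}.
Character 4 (derived state '+') is shared by all ingroup taxa — unites the whole ingroup.
Only M, T, and W show the derived state '+' for Character 5, supporting them as a clade.
Character 6 (derived state '+') is unique to M (autapomorphy; uninformative for grouping).
Most parsimonious ingroup topology: (((T,(M,W)),E),B).
M and W form a cherry on this tree, so they are sister taxa.

W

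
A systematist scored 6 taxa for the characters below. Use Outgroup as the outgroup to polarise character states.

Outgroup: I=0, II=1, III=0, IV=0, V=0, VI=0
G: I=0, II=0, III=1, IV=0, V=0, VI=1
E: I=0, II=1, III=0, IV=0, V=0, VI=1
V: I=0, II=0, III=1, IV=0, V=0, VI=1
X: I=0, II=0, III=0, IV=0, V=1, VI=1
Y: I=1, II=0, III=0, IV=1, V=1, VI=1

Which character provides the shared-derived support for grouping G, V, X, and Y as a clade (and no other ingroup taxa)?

II

Character polarity is set by the outgroup: the derived state is whichever differs from the outgroup's state, so for II the derived state is '0', and for the remaining characters it is '1'.
I: derived state '1' in Y only — an autapomorphy, so it tells us nothing about relationships among taxa.
II: derived state '0' in G, V, X, and Y only — synapomorphy for {G, V, X, Y}.
Only G and V show the derived state '1' for III, supporting them as a clade.
IV (derived state '1') is unique to Y (autapomorphy; uninformative for grouping).
V: derived state '1' in X and Y only — synapomorphy for {X, Y}.
VI (derived state '1') is shared by all ingroup taxa — unites the whole ingroup.
Most parsimonious ingroup topology: (((G,V),(X,Y)),E).
The clade {G, V, X, Y} is supported by II: its derived state '0' occurs in exactly those taxa and in no other taxon (including the outgroup).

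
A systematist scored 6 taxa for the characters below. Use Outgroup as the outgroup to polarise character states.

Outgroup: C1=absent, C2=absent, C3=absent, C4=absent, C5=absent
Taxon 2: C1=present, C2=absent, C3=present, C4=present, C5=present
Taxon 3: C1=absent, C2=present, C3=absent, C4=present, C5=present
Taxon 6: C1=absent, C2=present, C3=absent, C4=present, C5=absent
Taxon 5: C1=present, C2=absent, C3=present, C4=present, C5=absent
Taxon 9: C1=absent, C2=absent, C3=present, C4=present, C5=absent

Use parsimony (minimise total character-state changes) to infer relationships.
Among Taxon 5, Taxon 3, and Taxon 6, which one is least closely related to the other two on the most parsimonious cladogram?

The outgroup has state 'absent' for every character, so 'present' is the derived state throughout.
C1: derived state 'present' in Taxon 2 and Taxon 5 only — synapomorphy for {Taxon 2, Taxon 5}.
C2 (derived state 'present') is shared by Taxon 3 and Taxon 6 — a synapomorphy uniting that clade.
C3 (derived state 'present') is shared by Taxon 2, Taxon 5, and Taxon 9 — a synapomorphy uniting that clade.
C4 (derived state 'present') is shared by all ingroup taxa — unites the whole ingroup.
C5 groups Taxon 2 and Taxon 3, which is incompatible with the clades supported by the remaining characters; treating it as convergent (homoplasy) costs fewer steps than any alternative tree.
Most parsimonious ingroup topology: ((Taxon 9,(Taxon 2,Taxon 5)),(Taxon 6,Taxon 3)).
Taxon 3 and Taxon 6 share a more recent common ancestor with each other than either does with Taxon 5, so Taxon 5 is the least closely related of the three.

Taxon 5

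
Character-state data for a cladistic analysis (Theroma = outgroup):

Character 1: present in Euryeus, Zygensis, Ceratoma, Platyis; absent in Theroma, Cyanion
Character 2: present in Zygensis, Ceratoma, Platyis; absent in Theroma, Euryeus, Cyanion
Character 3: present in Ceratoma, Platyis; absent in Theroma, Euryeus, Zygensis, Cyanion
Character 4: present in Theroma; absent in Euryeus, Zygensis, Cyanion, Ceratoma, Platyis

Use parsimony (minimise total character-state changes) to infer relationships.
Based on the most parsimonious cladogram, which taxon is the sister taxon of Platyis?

Character polarity is set by the outgroup: the derived state is whichever differs from the outgroup's state, so for Character 4 the derived state is 'absent', and for the remaining characters it is 'present'.
Character 1: derived state 'present' in Ceratoma, Euryeus, Platyis, and Zygensis only — synapomorphy for {Ceratoma, Euryeus, Platyis, Zygensis}.
Character 2: derived state 'present' in Ceratoma, Platyis, and Zygensis only — synapomorphy for {Ceratoma, Platyis, Zygensis}.
Character 3: derived state 'present' in Ceratoma and Platyis only — synapomorphy for {Ceratoma, Platyis}.
All ingroup taxa share the derived state 'absent' for Character 4; it defines the ingroup but does not resolve relationships within it.
Most parsimonious ingroup topology: ((((Platyis,Ceratoma),Zygensis),Euryeus),Cyanion).
Platyis and Ceratoma form a cherry on this tree, so they are sister taxa.

Ceratoma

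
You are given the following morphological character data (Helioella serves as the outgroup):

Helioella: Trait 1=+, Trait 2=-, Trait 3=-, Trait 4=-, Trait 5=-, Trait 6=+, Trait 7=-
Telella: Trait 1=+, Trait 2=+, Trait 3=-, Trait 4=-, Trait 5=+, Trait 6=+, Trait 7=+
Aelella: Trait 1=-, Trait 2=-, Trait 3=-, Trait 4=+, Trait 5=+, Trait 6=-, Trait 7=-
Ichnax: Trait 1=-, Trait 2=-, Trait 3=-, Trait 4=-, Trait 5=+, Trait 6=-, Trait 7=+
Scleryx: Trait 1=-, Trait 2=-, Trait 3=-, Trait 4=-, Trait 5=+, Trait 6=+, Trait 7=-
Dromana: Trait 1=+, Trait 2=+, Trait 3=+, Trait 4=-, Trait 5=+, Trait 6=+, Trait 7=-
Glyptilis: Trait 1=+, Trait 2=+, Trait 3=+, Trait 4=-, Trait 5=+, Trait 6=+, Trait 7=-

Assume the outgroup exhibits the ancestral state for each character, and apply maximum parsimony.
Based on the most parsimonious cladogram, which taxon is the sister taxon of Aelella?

Ichnax

Character polarity is set by the outgroup: the derived state is whichever differs from the outgroup's state, so for Trait 1, Trait 6 the derived state is '-', and for the remaining characters it is '+'.
Trait 1: derived state '-' in Aelella, Ichnax, and Scleryx only — synapomorphy for {Aelella, Ichnax, Scleryx}.
Trait 2: derived state '+' in Dromana, Glyptilis, and Telella only — synapomorphy for {Dromana, Glyptilis, Telella}.
Trait 3 (derived state '+') is shared by Dromana and Glyptilis — a synapomorphy uniting that clade.
Trait 4: derived state '+' in Aelella only — an autapomorphy, so it tells us nothing about relationships among taxa.
All ingroup taxa share the derived state '+' for Trait 5; it defines the ingroup but does not resolve relationships within it.
Trait 6: derived state '-' in Aelella and Ichnax only — synapomorphy for {Aelella, Ichnax}.
Trait 7 (state '+') occurs in Ichnax and Telella but conflicts with the nesting implied by the other characters — most parsimoniously interpreted as homoplasy.
Most parsimonious ingroup topology: ((Telella,(Dromana,Glyptilis)),((Aelella,Ichnax),Scleryx)).
Aelella and Ichnax form a cherry on this tree, so they are sister taxa.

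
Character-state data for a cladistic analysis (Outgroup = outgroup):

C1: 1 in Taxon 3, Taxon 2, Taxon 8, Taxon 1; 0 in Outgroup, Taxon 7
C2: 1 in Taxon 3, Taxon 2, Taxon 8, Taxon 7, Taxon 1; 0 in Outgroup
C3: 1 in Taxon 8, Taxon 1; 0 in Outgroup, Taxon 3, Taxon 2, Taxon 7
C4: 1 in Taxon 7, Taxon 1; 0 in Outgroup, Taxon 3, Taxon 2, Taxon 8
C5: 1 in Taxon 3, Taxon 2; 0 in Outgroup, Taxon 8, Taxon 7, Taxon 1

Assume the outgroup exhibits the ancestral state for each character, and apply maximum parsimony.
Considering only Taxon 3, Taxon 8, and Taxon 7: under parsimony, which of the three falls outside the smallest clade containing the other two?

Taxon 7

The outgroup has state '0' for every character, so '1' is the derived state throughout.
C1 (derived state '1') is shared by Taxon 1, Taxon 2, Taxon 3, and Taxon 8 — a synapomorphy uniting that clade.
All ingroup taxa share the derived state '1' for C2; it defines the ingroup but does not resolve relationships within it.
C3: derived state '1' in Taxon 1 and Taxon 8 only — synapomorphy for {Taxon 1, Taxon 8}.
C4 (state '1') occurs in Taxon 1 and Taxon 7 but conflicts with the nesting implied by the other characters — most parsimoniously interpreted as homoplasy.
C5: derived state '1' in Taxon 2 and Taxon 3 only — synapomorphy for {Taxon 2, Taxon 3}.
Most parsimonious ingroup topology: (((Taxon 3,Taxon 2),(Taxon 8,Taxon 1)),Taxon 7).
Taxon 8 and Taxon 3 share a more recent common ancestor with each other than either does with Taxon 7, so Taxon 7 is the least closely related of the three.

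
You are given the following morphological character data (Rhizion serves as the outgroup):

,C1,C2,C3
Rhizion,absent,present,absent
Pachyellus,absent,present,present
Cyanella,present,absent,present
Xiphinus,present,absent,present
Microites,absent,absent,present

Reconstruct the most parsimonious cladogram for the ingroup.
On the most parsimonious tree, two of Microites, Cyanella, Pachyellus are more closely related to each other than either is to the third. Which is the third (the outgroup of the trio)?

Character polarity is set by the outgroup: the derived state is whichever differs from the outgroup's state, so for C2 the derived state is 'absent', and for the remaining characters it is 'present'.
C1 (derived state 'present') is shared by Cyanella and Xiphinus — a synapomorphy uniting that clade.
C2 (derived state 'absent') is shared by Cyanella, Microites, and Xiphinus — a synapomorphy uniting that clade.
All ingroup taxa share the derived state 'present' for C3; it defines the ingroup but does not resolve relationships within it.
Most parsimonious ingroup topology: (Pachyellus,((Cyanella,Xiphinus),Microites)).
Cyanella and Microites share a more recent common ancestor with each other than either does with Pachyellus, so Pachyellus is the least closely related of the three.

Pachyellus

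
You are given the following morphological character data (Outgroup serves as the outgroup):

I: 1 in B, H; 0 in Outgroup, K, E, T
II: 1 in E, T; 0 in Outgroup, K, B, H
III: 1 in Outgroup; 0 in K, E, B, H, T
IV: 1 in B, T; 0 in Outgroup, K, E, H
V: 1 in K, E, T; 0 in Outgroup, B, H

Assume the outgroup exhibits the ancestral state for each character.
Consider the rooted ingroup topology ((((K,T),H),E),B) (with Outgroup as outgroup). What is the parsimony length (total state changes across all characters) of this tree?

Map each character onto ((((K,T),H),E),B) (rooted by Outgroup) and count the minimum state changes it requires (Fitch parsimony):
I: 2; II: 2; III: 1; IV: 2; V: 2.
Total tree length = 9.

9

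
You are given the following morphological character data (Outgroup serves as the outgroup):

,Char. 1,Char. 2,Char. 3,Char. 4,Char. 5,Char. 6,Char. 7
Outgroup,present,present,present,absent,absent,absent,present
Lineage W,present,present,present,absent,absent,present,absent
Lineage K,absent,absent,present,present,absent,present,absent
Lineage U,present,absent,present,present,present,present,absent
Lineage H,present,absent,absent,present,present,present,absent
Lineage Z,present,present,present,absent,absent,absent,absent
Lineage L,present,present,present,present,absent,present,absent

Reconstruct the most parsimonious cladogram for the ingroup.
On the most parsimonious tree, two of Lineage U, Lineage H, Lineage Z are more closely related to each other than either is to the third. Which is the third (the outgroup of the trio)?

Character polarity is set by the outgroup: the derived state is whichever differs from the outgroup's state, so for Char. 1, Char. 2, Char. 3, Char. 7 the derived state is 'absent', and for the remaining characters it is 'present'.
Char. 1 (derived state 'absent') is unique to Lineage K (autapomorphy; uninformative for grouping).
Only Lineage H, Lineage K, and Lineage U show the derived state 'absent' for Char. 2, supporting them as a clade.
Char. 3 (derived state 'absent') is unique to Lineage H (autapomorphy; uninformative for grouping).
Char. 4 (derived state 'present') is shared by Lineage H, Lineage K, Lineage L, and Lineage U — a synapomorphy uniting that clade.
Only Lineage H and Lineage U show the derived state 'present' for Char. 5, supporting them as a clade.
Char. 6: derived state 'present' in Lineage H, Lineage K, Lineage L, Lineage U, and Lineage W only — synapomorphy for {Lineage H, Lineage K, Lineage L, Lineage U, Lineage W}.
Char. 7 (derived state 'absent') is shared by all ingroup taxa — unites the whole ingroup.
Most parsimonious ingroup topology: ((Lineage W,((Lineage K,(Lineage U,Lineage H)),Lineage L)),Lineage Z).
Lineage U and Lineage H share a more recent common ancestor with each other than either does with Lineage Z, so Lineage Z is the least closely related of the three.

Lineage Z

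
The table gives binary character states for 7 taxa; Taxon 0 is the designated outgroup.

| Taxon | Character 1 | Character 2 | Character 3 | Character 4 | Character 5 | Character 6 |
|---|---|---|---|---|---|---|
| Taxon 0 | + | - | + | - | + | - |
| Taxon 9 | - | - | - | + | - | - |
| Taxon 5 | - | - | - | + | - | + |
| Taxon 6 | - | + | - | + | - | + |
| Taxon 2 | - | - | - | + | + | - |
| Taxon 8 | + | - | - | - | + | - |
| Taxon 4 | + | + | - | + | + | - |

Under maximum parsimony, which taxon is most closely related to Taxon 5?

Taxon 6

Character polarity is set by the outgroup: the derived state is whichever differs from the outgroup's state, so for Character 1, Character 3, Character 5 the derived state is '-', and for the remaining characters it is '+'.
Character 1 (derived state '-') is shared by Taxon 2, Taxon 5, Taxon 6, and Taxon 9 — a synapomorphy uniting that clade.
Character 2 (state '+') occurs in Taxon 4 and Taxon 6 but conflicts with the nesting implied by the other characters — most parsimoniously interpreted as homoplasy.
All ingroup taxa share the derived state '-' for Character 3; it defines the ingroup but does not resolve relationships within it.
Only Taxon 2, Taxon 4, Taxon 5, Taxon 6, and Taxon 9 show the derived state '+' for Character 4, supporting them as a clade.
Only Taxon 5, Taxon 6, and Taxon 9 show the derived state '-' for Character 5, supporting them as a clade.
Character 6 (derived state '+') is shared by Taxon 5 and Taxon 6 — a synapomorphy uniting that clade.
Most parsimonious ingroup topology: ((((Taxon 9,(Taxon 5,Taxon 6)),Taxon 2),Taxon 4),Taxon 8).
Taxon 5 and Taxon 6 form a cherry on this tree, so they are sister taxa.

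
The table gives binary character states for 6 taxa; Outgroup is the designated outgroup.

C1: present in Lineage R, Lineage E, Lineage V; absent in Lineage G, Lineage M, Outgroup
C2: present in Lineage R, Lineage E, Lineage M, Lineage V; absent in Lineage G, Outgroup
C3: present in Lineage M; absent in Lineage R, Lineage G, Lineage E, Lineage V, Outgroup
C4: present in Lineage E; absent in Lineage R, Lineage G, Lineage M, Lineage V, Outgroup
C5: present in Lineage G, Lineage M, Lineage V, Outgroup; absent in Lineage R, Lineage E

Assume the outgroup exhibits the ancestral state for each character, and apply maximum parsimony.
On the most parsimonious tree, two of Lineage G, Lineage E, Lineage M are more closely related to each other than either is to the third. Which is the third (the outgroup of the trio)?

Character polarity is set by the outgroup: the derived state is whichever differs from the outgroup's state, so for C5 the derived state is 'absent', and for the remaining characters it is 'present'.
Only Lineage E, Lineage R, and Lineage V show the derived state 'present' for C1, supporting them as a clade.
C2: derived state 'present' in Lineage E, Lineage M, Lineage R, and Lineage V only — synapomorphy for {Lineage E, Lineage M, Lineage R, Lineage V}.
C3: derived state 'present' in Lineage M only — an autapomorphy, so it tells us nothing about relationships among taxa.
C4: derived state 'present' in Lineage E only — an autapomorphy, so it tells us nothing about relationships among taxa.
C5: derived state 'absent' in Lineage E and Lineage R only — synapomorphy for {Lineage E, Lineage R}.
Most parsimonious ingroup topology: ((Lineage M,((Lineage E,Lineage R),Lineage V)),Lineage G).
Lineage E and Lineage M share a more recent common ancestor with each other than either does with Lineage G, so Lineage G is the least closely related of the three.

Lineage G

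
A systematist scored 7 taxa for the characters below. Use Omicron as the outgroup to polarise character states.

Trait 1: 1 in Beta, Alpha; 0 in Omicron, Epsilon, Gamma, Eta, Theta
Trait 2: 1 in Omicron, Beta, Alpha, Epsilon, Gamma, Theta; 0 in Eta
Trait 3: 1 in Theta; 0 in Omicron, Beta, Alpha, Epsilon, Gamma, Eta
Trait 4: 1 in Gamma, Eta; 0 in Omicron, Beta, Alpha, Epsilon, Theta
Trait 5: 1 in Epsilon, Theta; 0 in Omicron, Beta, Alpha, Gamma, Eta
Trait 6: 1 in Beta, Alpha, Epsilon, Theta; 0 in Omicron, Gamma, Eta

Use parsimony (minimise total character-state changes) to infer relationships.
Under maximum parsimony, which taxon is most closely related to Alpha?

Character polarity is set by the outgroup: the derived state is whichever differs from the outgroup's state, so for Trait 2 the derived state is '0', and for the remaining characters it is '1'.
Only Alpha and Beta show the derived state '1' for Trait 1, supporting them as a clade.
Trait 2: derived state '0' in Eta only — an autapomorphy, so it tells us nothing about relationships among taxa.
Trait 3 (derived state '1') is unique to Theta (autapomorphy; uninformative for grouping).
Only Eta and Gamma show the derived state '1' for Trait 4, supporting them as a clade.
Trait 5 (derived state '1') is shared by Epsilon and Theta — a synapomorphy uniting that clade.
Trait 6: derived state '1' in Alpha, Beta, Epsilon, and Theta only — synapomorphy for {Alpha, Beta, Epsilon, Theta}.
Most parsimonious ingroup topology: (((Beta,Alpha),(Epsilon,Theta)),(Gamma,Eta)).
Alpha and Beta form a cherry on this tree, so they are sister taxa.

Beta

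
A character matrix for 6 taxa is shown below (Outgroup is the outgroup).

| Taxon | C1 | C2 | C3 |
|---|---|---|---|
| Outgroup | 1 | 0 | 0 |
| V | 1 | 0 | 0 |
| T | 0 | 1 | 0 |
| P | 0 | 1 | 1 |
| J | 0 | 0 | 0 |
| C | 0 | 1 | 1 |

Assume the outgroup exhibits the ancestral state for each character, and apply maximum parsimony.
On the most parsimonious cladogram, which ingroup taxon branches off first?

V

Character polarity is set by the outgroup: the derived state is whichever differs from the outgroup's state, so for C1 the derived state is '0', and for the remaining characters it is '1'.
Only C, J, P, and T show the derived state '0' for C1, supporting them as a clade.
C2: derived state '1' in C, P, and T only — synapomorphy for {C, P, T}.
Only C and P show the derived state '1' for C3, supporting them as a clade.
Most parsimonious ingroup topology: (V,((T,(P,C)),J)).
V is sister to the clade containing all other ingroup taxa, so it is the earliest-diverging (most basal) ingroup lineage.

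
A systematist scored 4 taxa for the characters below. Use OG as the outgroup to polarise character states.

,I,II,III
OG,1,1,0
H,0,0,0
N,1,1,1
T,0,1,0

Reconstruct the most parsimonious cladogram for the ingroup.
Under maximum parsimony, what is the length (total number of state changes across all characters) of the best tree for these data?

Character polarity is set by the outgroup: the derived state is whichever differs from the outgroup's state, so for I, II the derived state is '0', and for the remaining characters it is '1'.
Only H and T show the derived state '0' for I, supporting them as a clade.
II: derived state '0' in H only — an autapomorphy, so it tells us nothing about relationships among taxa.
III: derived state '1' in N only — an autapomorphy, so it tells us nothing about relationships among taxa.
Most parsimonious ingroup topology: ((H,T),N).
Changes per character on this tree: I: 1; II: 1; III: 1.
Total = 3.

3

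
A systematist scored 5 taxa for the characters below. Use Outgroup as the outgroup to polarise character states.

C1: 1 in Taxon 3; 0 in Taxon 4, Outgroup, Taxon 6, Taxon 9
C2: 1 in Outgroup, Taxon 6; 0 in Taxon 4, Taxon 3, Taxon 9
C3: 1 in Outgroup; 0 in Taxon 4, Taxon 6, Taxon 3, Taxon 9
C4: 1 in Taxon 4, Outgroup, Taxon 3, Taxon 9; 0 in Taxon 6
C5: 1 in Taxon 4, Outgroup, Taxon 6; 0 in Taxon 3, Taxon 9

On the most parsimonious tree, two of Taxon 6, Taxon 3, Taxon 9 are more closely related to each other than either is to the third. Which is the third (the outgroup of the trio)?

Character polarity is set by the outgroup: the derived state is whichever differs from the outgroup's state, so for C2, C3, C4, C5 the derived state is '0', and for the remaining characters it is '1'.
C1 (derived state '1') is unique to Taxon 3 (autapomorphy; uninformative for grouping).
C2 (derived state '0') is shared by Taxon 3, Taxon 4, and Taxon 9 — a synapomorphy uniting that clade.
C3 (derived state '0') is shared by all ingroup taxa — unites the whole ingroup.
C4: derived state '0' in Taxon 6 only — an autapomorphy, so it tells us nothing about relationships among taxa.
C5 (derived state '0') is shared by Taxon 3 and Taxon 9 — a synapomorphy uniting that clade.
Most parsimonious ingroup topology: (((Taxon 9,Taxon 3),Taxon 4),Taxon 6).
Taxon 9 and Taxon 3 share a more recent common ancestor with each other than either does with Taxon 6, so Taxon 6 is the least closely related of the three.

Taxon 6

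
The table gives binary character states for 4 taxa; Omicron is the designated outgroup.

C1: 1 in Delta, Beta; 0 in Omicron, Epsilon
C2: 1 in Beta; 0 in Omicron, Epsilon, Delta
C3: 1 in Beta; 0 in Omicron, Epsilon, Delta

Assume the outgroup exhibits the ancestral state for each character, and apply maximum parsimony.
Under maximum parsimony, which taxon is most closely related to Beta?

Delta

The outgroup has state '0' for every character, so '1' is the derived state throughout.
C1: derived state '1' in Beta and Delta only — synapomorphy for {Beta, Delta}.
C2 (derived state '1') is unique to Beta (autapomorphy; uninformative for grouping).
C3: derived state '1' in Beta only — an autapomorphy, so it tells us nothing about relationships among taxa.
Most parsimonious ingroup topology: (Epsilon,(Delta,Beta)).
Beta and Delta form a cherry on this tree, so they are sister taxa.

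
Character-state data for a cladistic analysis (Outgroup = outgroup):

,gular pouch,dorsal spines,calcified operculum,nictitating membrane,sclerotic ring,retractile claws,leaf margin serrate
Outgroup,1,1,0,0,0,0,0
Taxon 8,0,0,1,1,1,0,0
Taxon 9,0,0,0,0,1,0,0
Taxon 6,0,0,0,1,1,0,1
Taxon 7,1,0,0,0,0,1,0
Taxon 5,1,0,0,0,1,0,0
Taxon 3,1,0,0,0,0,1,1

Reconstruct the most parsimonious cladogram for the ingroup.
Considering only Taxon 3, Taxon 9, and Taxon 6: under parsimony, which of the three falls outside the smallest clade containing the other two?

Taxon 3

Character polarity is set by the outgroup: the derived state is whichever differs from the outgroup's state, so for gular pouch, dorsal spines the derived state is '0', and for the remaining characters it is '1'.
gular pouch (derived state '0') is shared by Taxon 6, Taxon 8, and Taxon 9 — a synapomorphy uniting that clade.
dorsal spines (derived state '0') is shared by all ingroup taxa — unites the whole ingroup.
calcified operculum (derived state '1') is unique to Taxon 8 (autapomorphy; uninformative for grouping).
Only Taxon 6 and Taxon 8 show the derived state '1' for nictitating membrane, supporting them as a clade.
sclerotic ring: derived state '1' in Taxon 5, Taxon 6, Taxon 8, and Taxon 9 only — synapomorphy for {Taxon 5, Taxon 6, Taxon 8, Taxon 9}.
retractile claws: derived state '1' in Taxon 3 and Taxon 7 only — synapomorphy for {Taxon 3, Taxon 7}.
leaf margin serrate groups Taxon 3 and Taxon 6, which is incompatible with the clades supported by the remaining characters; treating it as convergent (homoplasy) costs fewer steps than any alternative tree.
Most parsimonious ingroup topology: ((((Taxon 8,Taxon 6),Taxon 9),Taxon 5),(Taxon 7,Taxon 3)).
Taxon 9 and Taxon 6 share a more recent common ancestor with each other than either does with Taxon 3, so Taxon 3 is the least closely related of the three.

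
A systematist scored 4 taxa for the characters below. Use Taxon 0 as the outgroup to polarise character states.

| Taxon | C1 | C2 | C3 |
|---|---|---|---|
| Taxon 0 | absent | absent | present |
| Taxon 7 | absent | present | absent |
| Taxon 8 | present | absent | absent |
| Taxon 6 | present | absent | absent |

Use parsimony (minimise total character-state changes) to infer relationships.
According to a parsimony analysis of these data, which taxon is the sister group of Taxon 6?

Character polarity is set by the outgroup: the derived state is whichever differs from the outgroup's state, so for C3 the derived state is 'absent', and for the remaining characters it is 'present'.
C1 (derived state 'present') is shared by Taxon 6 and Taxon 8 — a synapomorphy uniting that clade.
C2 (derived state 'present') is unique to Taxon 7 (autapomorphy; uninformative for grouping).
All ingroup taxa share the derived state 'absent' for C3; it defines the ingroup but does not resolve relationships within it.
Most parsimonious ingroup topology: (Taxon 7,(Taxon 8,Taxon 6)).
Taxon 6 and Taxon 8 form a cherry on this tree, so they are sister taxa.

Taxon 8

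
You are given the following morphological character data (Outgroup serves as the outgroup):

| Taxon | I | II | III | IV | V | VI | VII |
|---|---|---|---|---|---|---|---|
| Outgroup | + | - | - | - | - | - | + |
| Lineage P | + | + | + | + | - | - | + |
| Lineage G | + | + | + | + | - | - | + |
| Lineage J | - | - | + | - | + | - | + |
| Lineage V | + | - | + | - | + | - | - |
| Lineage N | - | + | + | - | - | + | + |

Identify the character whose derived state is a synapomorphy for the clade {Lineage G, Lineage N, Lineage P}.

II

Character polarity is set by the outgroup: the derived state is whichever differs from the outgroup's state, so for I, VII the derived state is '-', and for the remaining characters it is '+'.
I groups Lineage J and Lineage N, which is incompatible with the clades supported by the remaining characters; treating it as convergent (homoplasy) costs fewer steps than any alternative tree.
II: derived state '+' in Lineage G, Lineage N, and Lineage P only — synapomorphy for {Lineage G, Lineage N, Lineage P}.
III (derived state '+') is shared by all ingroup taxa — unites the whole ingroup.
Only Lineage G and Lineage P show the derived state '+' for IV, supporting them as a clade.
Only Lineage J and Lineage V show the derived state '+' for V, supporting them as a clade.
VI (derived state '+') is unique to Lineage N (autapomorphy; uninformative for grouping).
VII (derived state '-') is unique to Lineage V (autapomorphy; uninformative for grouping).
Most parsimonious ingroup topology: (((Lineage P,Lineage G),Lineage N),(Lineage J,Lineage V)).
The clade {Lineage G, Lineage N, Lineage P} is supported by II: its derived state '+' occurs in exactly those taxa and in no other taxon (including the outgroup).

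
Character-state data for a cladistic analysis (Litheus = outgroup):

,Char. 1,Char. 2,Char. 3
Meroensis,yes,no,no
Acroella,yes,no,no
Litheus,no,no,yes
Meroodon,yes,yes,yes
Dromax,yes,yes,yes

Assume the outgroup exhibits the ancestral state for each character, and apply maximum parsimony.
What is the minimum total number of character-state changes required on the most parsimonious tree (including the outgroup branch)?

Character polarity is set by the outgroup: the derived state is whichever differs from the outgroup's state, so for Char. 3 the derived state is 'no', and for the remaining characters it is 'yes'.
All ingroup taxa share the derived state 'yes' for Char. 1; it defines the ingroup but does not resolve relationships within it.
Char. 2 (derived state 'yes') is shared by Dromax and Meroodon — a synapomorphy uniting that clade.
Only Acroella and Meroensis show the derived state 'no' for Char. 3, supporting them as a clade.
Most parsimonious ingroup topology: ((Meroensis,Acroella),(Meroodon,Dromax)).
Changes per character on this tree: Char. 1: 1; Char. 2: 1; Char. 3: 1.
Total = 3.

3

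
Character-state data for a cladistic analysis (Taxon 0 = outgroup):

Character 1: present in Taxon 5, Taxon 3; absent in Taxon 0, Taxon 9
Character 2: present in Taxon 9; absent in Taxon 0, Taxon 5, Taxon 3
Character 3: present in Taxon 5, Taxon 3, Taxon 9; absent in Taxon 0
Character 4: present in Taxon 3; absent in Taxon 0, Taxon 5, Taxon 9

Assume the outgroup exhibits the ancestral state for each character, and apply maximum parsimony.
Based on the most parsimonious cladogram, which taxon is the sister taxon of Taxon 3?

The outgroup has state 'absent' for every character, so 'present' is the derived state throughout.
Only Taxon 3 and Taxon 5 show the derived state 'present' for Character 1, supporting them as a clade.
Character 2 (derived state 'present') is unique to Taxon 9 (autapomorphy; uninformative for grouping).
Character 3 (derived state 'present') is shared by all ingroup taxa — unites the whole ingroup.
Character 4: derived state 'present' in Taxon 3 only — an autapomorphy, so it tells us nothing about relationships among taxa.
Most parsimonious ingroup topology: ((Taxon 5,Taxon 3),Taxon 9).
Taxon 3 and Taxon 5 form a cherry on this tree, so they are sister taxa.

Taxon 5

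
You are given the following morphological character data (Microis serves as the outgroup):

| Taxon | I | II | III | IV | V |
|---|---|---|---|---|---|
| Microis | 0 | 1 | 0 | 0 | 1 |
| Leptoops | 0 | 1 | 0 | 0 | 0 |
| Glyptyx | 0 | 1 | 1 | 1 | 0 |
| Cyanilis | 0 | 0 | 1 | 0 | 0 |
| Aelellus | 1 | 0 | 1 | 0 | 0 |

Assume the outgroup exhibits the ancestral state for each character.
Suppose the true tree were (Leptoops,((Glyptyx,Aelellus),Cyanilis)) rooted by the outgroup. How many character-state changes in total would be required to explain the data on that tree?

Map each character onto (Leptoops,((Glyptyx,Aelellus),Cyanilis)) (rooted by Microis) and count the minimum state changes it requires (Fitch parsimony):
I: 1; II: 2; III: 1; IV: 1; V: 1.
Total tree length = 6.

6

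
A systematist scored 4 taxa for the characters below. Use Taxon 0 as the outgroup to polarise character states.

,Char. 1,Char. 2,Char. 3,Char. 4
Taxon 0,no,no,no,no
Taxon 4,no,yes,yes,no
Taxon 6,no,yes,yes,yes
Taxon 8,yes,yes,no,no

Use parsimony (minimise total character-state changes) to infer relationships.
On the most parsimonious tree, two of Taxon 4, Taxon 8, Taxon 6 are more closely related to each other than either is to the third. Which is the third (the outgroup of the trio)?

The outgroup has state 'no' for every character, so 'yes' is the derived state throughout.
Char. 1: derived state 'yes' in Taxon 8 only — an autapomorphy, so it tells us nothing about relationships among taxa.
Char. 2 (derived state 'yes') is shared by all ingroup taxa — unites the whole ingroup.
Only Taxon 4 and Taxon 6 show the derived state 'yes' for Char. 3, supporting them as a clade.
Char. 4 (derived state 'yes') is unique to Taxon 6 (autapomorphy; uninformative for grouping).
Most parsimonious ingroup topology: ((Taxon 4,Taxon 6),Taxon 8).
Taxon 6 and Taxon 4 share a more recent common ancestor with each other than either does with Taxon 8, so Taxon 8 is the least closely related of the three.

Taxon 8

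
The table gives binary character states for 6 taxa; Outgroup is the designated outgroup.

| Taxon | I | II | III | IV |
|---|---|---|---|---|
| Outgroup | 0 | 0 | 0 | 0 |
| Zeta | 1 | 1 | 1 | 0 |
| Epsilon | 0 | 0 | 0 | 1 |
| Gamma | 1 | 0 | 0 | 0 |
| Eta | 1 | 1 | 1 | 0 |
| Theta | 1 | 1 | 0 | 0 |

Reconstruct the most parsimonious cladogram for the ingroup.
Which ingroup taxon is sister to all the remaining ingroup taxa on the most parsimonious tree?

Epsilon

The outgroup has state '0' for every character, so '1' is the derived state throughout.
I: derived state '1' in Eta, Gamma, Theta, and Zeta only — synapomorphy for {Eta, Gamma, Theta, Zeta}.
II (derived state '1') is shared by Eta, Theta, and Zeta — a synapomorphy uniting that clade.
III (derived state '1') is shared by Eta and Zeta — a synapomorphy uniting that clade.
IV: derived state '1' in Epsilon only — an autapomorphy, so it tells us nothing about relationships among taxa.
Most parsimonious ingroup topology: ((((Zeta,Eta),Theta),Gamma),Epsilon).
Epsilon is sister to the clade containing all other ingroup taxa, so it is the earliest-diverging (most basal) ingroup lineage.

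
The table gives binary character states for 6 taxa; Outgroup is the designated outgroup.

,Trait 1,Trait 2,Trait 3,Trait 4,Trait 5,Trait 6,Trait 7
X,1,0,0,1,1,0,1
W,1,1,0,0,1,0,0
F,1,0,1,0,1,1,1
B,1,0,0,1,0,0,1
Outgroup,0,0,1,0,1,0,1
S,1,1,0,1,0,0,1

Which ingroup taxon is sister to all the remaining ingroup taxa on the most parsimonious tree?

F

Character polarity is set by the outgroup: the derived state is whichever differs from the outgroup's state, so for Trait 3, Trait 5, Trait 7 the derived state is '0', and for the remaining characters it is '1'.
Trait 1 (derived state '1') is shared by all ingroup taxa — unites the whole ingroup.
Trait 2 groups S and W, which is incompatible with the clades supported by the remaining characters; treating it as convergent (homoplasy) costs fewer steps than any alternative tree.
Trait 3 (derived state '0') is shared by B, S, W, and X — a synapomorphy uniting that clade.
Trait 4: derived state '1' in B, S, and X only — synapomorphy for {B, S, X}.
Only B and S show the derived state '0' for Trait 5, supporting them as a clade.
Trait 6: derived state '1' in F only — an autapomorphy, so it tells us nothing about relationships among taxa.
Trait 7 (derived state '0') is unique to W (autapomorphy; uninformative for grouping).
Most parsimonious ingroup topology: (((X,(S,B)),W),F).
F is sister to the clade containing all other ingroup taxa, so it is the earliest-diverging (most basal) ingroup lineage.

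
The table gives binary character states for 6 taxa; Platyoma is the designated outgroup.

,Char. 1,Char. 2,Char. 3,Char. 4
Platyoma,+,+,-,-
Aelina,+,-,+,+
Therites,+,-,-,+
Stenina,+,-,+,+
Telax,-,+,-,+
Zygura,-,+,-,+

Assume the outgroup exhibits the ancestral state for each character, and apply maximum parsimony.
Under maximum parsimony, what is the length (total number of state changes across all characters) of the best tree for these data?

Character polarity is set by the outgroup: the derived state is whichever differs from the outgroup's state, so for Char. 1, Char. 2 the derived state is '-', and for the remaining characters it is '+'.
Char. 1 (derived state '-') is shared by Telax and Zygura — a synapomorphy uniting that clade.
Only Aelina, Stenina, and Therites show the derived state '-' for Char. 2, supporting them as a clade.
Only Aelina and Stenina show the derived state '+' for Char. 3, supporting them as a clade.
Char. 4 (derived state '+') is shared by all ingroup taxa — unites the whole ingroup.
Most parsimonious ingroup topology: (((Aelina,Stenina),Therites),(Telax,Zygura)).
Changes per character on this tree: Char. 1: 1; Char. 2: 1; Char. 3: 1; Char. 4: 1.
Total = 4.

4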